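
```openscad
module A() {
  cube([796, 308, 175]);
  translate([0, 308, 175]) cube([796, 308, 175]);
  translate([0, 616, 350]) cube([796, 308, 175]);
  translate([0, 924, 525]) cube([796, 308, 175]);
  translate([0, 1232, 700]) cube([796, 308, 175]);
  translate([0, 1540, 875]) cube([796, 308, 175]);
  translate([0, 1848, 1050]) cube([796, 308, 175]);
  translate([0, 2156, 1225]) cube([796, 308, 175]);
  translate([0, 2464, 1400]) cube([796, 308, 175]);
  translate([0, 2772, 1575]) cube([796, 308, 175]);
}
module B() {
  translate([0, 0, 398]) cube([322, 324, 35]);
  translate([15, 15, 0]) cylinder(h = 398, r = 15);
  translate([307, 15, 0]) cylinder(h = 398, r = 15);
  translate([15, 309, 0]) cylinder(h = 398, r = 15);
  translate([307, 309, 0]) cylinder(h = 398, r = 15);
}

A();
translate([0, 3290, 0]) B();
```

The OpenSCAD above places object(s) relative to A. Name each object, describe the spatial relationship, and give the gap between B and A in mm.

The stool's nearest face is 210 mm from the staircase's +y face.

A is a staircase. B is a stool. The stool is on the floor beside the staircase on its +y side. The gap between the stool and the staircase is 210 mm.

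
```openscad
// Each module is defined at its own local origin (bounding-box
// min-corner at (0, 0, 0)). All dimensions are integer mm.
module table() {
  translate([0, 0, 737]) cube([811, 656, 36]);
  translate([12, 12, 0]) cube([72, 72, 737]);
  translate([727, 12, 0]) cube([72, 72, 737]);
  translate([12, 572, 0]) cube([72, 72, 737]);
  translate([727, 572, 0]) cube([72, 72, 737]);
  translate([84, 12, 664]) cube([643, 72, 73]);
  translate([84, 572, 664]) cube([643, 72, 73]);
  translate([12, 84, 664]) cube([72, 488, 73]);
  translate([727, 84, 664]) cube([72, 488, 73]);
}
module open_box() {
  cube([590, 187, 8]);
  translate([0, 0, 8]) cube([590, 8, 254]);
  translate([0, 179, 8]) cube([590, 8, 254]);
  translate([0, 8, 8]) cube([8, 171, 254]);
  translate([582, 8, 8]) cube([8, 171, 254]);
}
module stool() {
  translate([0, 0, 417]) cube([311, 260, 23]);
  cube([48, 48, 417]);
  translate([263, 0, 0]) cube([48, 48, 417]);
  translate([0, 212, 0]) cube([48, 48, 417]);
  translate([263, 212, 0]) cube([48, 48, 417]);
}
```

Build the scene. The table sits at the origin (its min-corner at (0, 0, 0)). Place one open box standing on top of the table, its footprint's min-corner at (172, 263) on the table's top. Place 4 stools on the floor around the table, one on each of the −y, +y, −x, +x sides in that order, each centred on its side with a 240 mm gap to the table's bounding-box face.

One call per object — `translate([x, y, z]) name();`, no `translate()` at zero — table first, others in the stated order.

table();
translate([172, 263, 773]) open_box();
translate([250, -500, 0]) stool();
translate([250, 896, 0]) stool();
translate([-551, 198, 0]) stool();
translate([1051, 198, 0]) stool();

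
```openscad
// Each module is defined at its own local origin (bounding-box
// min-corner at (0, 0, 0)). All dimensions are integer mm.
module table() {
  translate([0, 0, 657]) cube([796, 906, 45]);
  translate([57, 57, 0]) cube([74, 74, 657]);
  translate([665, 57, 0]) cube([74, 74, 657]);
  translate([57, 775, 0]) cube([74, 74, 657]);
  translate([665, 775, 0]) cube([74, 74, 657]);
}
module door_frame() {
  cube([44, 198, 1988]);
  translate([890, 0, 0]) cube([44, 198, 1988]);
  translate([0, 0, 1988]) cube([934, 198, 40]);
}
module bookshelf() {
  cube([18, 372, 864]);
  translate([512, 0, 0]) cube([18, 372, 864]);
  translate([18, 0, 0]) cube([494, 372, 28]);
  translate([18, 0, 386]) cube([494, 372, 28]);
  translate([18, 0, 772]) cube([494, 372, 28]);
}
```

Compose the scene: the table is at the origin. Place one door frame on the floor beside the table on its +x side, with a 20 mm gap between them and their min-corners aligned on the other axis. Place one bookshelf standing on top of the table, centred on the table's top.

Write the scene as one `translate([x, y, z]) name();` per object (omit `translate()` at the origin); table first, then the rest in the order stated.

table();
translate([816, 0, 0]) door_frame();
translate([133, 267, 702]) bookshelf();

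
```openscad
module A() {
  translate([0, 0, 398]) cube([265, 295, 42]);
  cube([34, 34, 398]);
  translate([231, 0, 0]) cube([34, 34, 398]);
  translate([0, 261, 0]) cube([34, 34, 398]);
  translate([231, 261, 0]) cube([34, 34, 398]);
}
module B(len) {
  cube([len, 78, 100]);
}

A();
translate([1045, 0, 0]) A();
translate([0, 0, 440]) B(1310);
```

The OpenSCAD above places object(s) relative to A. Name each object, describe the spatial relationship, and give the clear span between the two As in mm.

A is a stool. B is a beam. A beam spans the tops of two stools. The clear span between the two stools is 780 mm.

Second stool starts at x = 1045; first ends at x = 265; clear span = 1045 − 265 = 780 mm.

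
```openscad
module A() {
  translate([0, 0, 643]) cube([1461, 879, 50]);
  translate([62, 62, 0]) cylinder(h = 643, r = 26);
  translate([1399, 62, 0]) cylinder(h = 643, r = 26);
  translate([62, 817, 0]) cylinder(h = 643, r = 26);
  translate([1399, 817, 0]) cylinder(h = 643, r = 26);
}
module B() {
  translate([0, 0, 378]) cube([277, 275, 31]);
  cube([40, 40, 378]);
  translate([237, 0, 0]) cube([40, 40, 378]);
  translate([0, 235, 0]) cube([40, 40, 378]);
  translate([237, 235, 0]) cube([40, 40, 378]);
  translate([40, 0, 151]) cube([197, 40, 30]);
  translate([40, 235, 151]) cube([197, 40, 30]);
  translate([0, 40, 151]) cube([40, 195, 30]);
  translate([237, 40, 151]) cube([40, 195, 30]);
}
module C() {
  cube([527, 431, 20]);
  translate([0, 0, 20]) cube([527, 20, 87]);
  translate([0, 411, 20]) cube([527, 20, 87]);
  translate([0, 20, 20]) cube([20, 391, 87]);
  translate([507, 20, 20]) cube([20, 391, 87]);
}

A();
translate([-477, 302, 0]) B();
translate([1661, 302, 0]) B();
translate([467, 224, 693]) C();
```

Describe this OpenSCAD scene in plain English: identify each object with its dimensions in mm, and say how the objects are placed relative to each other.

A is a rectangular dining table. The top is 1461×879×50 mm with its upper surface at z = 693 mm. It stands on four round legs of 52 mm diameter, each leg's bounding box inset 36 mm from the nearest pair of top edges, running from the floor to the underside of the top.

B is a four-legged stool. The seat is a 277×275×31 mm slab whose top surface is at z = 409 mm; four square legs, each 40×40 mm in cross-section, run from the floor (z = 0) to the underside of the seat, each flush with a corner of the seat. Four stretchers, 40 mm wide and 30 mm tall, connect adjacent legs with their undersides at z = 151 mm, each running between the inner faces of the legs it joins and aligned with the legs' outer faces on the other axis.

C is an open storage box with external size 527×431×107 mm and wall thickness 20 mm (the base is also 20 mm thick). The base covers the whole footprint; the four walls stand on the base, with the y-facing walls full-width and the x-facing walls fitting between their inner faces.

Two stools sit around the table at the −x, +x sides. The open box is on top of the table, centred.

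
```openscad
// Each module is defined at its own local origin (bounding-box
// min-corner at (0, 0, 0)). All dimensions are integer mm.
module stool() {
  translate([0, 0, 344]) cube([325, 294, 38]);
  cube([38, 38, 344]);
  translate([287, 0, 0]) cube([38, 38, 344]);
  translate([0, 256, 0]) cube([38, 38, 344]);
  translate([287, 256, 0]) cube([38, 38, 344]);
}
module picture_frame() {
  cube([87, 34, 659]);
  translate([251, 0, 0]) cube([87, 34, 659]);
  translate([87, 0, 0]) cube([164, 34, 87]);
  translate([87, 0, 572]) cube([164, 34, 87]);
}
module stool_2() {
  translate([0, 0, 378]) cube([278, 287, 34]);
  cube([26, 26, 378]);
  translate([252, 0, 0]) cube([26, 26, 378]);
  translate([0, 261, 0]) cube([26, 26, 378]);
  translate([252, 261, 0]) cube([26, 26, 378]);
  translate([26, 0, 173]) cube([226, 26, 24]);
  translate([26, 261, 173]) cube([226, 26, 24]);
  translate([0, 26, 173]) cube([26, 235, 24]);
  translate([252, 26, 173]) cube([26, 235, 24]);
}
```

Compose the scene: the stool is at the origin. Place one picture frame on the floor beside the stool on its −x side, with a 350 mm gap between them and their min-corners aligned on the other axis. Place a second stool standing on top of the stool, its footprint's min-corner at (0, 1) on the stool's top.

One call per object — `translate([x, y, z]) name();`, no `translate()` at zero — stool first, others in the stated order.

stool();
translate([-688, 0, 0]) picture_frame();
translate([0, 1, 382]) stool_2();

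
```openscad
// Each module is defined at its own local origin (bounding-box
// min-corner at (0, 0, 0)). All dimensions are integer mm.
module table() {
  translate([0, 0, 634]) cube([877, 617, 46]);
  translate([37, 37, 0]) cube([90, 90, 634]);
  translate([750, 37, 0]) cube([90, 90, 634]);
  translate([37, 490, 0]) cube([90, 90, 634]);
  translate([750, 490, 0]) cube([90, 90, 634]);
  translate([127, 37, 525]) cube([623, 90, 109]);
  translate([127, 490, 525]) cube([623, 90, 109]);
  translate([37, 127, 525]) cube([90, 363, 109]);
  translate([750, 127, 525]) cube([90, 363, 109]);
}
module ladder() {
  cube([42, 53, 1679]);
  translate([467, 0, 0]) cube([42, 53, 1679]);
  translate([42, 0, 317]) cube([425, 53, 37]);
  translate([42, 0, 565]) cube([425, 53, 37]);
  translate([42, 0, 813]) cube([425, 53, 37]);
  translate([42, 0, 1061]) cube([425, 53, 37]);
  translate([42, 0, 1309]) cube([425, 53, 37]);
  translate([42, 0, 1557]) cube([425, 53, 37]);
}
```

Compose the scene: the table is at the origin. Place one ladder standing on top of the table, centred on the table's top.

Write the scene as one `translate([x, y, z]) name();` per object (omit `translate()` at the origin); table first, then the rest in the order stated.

table();
translate([184, 282, 680]) ladder();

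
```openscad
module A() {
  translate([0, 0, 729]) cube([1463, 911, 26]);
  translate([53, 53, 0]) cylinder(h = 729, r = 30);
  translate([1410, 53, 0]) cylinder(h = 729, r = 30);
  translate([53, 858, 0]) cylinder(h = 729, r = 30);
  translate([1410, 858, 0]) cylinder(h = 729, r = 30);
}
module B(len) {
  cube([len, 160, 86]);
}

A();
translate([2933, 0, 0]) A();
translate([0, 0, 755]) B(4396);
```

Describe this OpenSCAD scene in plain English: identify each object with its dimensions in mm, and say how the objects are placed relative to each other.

A is a table with a 1463×911 mm rectangular top, 26 mm thick, top surface at z = 755 mm, supported by four round legs of 60 mm diameter, each leg's bounding box inset 23 mm from the nearest pair of top edges, running from the floor.

B is a rectangular beam 4396 mm long (x), 160 mm deep (y), 86 mm thick (z).

The beam spans the tops of two tables placed 1470 mm apart, resting at z = 755 mm.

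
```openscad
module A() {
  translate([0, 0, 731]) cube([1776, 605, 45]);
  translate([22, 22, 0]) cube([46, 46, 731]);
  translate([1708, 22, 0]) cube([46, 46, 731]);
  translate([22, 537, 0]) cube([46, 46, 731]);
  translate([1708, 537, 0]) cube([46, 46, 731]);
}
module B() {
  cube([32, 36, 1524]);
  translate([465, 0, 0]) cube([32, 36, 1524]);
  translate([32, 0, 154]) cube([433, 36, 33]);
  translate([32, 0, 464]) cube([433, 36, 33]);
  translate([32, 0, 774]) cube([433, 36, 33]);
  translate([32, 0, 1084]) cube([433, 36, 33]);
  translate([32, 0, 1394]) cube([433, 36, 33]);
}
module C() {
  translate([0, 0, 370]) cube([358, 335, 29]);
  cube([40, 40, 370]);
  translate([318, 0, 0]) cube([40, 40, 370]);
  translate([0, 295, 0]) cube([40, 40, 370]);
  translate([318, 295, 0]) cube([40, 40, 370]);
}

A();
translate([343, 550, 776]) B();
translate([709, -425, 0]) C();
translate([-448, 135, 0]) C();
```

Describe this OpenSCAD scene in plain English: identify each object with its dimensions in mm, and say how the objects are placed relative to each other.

A is a rectangular dining table. The top is 1776×605×45 mm with its upper surface at z = 776 mm. It stands on four 46×46 mm square legs, each inset 22 mm from the nearest pair of top edges, running from the floor to the underside of the top.

B is a straight ladder. Two 32×36 mm vertical rails, 1524 mm tall, stand 497 mm apart (outside-to-outside) with their front faces coplanar on the −y side. 5 rungs, each 36 mm deep and 33 mm tall, span between the inner faces of the rails, front faces flush with the rails. The lowest rung's underside is at z = 154 mm and rungs are spaced 310 mm apart (underside to underside).

C is a four-legged stool. The seat is 358×335 mm, 29 mm thick, top at z = 399 mm. It stands on four square legs, each 40×40 mm in cross-section, from z = 0 to the seat underside, each flush with a corner of the seat.

The ladder is on top of the table. Two stools sit around the table at the −y, −x sides.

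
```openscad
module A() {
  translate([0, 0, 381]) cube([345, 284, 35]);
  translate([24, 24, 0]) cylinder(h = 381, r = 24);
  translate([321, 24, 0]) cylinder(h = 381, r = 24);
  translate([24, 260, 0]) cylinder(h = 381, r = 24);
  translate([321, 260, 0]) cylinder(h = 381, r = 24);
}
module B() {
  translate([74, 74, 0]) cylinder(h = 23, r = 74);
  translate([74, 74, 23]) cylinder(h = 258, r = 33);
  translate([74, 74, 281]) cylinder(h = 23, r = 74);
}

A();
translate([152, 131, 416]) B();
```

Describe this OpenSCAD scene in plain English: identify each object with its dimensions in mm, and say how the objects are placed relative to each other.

A is a simple wooden stool: a rectangular seat 345 mm (x) by 284 mm (y), 35 mm thick, top face at z = 416 mm, on four round legs, each 48 mm in diameter. The legs rest on z = 0, each leg's axis is inset half a diameter from the nearest pair of seat edges (so the leg's bounding box is flush with the corner).

B is a spool: two coaxial disc flanges of radius 74 mm and thickness 23 mm, joined by a core cylinder of radius 33 mm and height 258 mm. The lower flange rests on z = 0 and the three cylinders share a vertical axis.

The spool is on top of the stool.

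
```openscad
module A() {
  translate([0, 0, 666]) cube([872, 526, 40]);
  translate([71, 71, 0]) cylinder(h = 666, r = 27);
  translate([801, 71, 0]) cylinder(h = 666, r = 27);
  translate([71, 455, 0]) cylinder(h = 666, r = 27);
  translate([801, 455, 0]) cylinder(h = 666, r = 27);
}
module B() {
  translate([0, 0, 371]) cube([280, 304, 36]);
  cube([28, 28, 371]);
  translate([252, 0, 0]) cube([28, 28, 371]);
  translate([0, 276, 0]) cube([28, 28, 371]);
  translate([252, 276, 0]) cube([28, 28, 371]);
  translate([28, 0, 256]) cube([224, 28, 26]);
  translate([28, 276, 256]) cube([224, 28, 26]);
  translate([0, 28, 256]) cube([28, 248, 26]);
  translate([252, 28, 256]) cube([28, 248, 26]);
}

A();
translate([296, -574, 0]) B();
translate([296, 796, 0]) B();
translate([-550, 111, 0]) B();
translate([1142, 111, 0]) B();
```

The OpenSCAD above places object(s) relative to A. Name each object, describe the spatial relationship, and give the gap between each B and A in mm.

Each stool's nearest face is 270 mm from the table's bounding box.

A is a table. B is a stool. Four stools sit around the table at the −y, +y, −x, +x sides. The gap between each stool and the table is 270 mm.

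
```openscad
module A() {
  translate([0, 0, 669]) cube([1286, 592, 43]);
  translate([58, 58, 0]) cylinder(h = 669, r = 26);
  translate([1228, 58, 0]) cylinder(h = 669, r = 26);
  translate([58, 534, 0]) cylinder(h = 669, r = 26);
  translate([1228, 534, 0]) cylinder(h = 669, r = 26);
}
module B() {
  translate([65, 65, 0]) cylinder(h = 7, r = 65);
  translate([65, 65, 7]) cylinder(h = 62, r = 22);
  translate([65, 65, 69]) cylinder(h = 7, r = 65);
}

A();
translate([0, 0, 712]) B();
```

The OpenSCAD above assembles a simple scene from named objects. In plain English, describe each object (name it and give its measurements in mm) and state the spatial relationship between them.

A is a table: top 1286 mm (x) × 592 mm (y), 43 mm thick, upper face at z = 712 mm, on four round legs of 52 mm diameter, each leg's bounding box inset 32 mm from the nearest pair of top edges, running from z = 0 to the bottom of the top.

B is a spool: two coaxial disc flanges of radius 65 mm and thickness 7 mm, joined by a core cylinder of radius 22 mm and height 62 mm. The lower flange rests on z = 0 and the three cylinders share a vertical axis.

The spool is on top of the table.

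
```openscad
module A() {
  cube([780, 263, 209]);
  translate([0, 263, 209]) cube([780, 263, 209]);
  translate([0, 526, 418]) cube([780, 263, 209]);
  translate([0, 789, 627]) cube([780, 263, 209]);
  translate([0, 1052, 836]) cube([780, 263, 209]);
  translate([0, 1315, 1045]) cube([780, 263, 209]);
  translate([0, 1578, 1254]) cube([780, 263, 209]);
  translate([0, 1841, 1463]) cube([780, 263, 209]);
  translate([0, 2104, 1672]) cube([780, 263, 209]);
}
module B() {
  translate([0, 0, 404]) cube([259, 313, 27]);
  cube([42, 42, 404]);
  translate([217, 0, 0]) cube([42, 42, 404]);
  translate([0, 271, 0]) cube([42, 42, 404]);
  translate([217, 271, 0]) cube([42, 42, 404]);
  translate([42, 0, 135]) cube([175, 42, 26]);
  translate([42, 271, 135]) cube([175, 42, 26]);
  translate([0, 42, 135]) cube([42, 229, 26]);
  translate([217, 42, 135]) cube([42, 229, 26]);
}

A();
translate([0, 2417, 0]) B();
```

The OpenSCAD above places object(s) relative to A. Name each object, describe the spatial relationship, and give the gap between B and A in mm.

The stool's nearest face is 50 mm from the staircase's +y face.

A is a staircase. B is a stool. The stool is on the floor beside the staircase on its +y side. The gap between the stool and the staircase is 50 mm.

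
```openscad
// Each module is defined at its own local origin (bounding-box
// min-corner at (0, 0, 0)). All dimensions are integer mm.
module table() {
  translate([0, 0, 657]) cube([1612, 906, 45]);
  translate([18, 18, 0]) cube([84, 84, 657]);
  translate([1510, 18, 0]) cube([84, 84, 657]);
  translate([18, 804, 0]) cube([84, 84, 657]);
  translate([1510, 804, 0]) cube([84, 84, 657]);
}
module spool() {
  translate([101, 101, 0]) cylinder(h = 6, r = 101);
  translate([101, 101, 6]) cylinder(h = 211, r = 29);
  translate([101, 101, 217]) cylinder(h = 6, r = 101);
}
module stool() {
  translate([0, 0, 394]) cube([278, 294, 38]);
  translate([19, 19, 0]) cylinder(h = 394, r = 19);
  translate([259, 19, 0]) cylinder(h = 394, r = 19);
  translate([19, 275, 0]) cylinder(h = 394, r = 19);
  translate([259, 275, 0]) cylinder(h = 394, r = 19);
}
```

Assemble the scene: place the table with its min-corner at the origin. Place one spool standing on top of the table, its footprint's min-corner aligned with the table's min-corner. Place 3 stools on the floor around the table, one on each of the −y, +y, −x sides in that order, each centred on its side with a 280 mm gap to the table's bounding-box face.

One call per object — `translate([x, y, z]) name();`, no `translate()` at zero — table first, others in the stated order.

table();
translate([0, 0, 702]) spool();
translate([667, -574, 0]) stool();
translate([667, 1186, 0]) stool();
translate([-558, 306, 0]) stool();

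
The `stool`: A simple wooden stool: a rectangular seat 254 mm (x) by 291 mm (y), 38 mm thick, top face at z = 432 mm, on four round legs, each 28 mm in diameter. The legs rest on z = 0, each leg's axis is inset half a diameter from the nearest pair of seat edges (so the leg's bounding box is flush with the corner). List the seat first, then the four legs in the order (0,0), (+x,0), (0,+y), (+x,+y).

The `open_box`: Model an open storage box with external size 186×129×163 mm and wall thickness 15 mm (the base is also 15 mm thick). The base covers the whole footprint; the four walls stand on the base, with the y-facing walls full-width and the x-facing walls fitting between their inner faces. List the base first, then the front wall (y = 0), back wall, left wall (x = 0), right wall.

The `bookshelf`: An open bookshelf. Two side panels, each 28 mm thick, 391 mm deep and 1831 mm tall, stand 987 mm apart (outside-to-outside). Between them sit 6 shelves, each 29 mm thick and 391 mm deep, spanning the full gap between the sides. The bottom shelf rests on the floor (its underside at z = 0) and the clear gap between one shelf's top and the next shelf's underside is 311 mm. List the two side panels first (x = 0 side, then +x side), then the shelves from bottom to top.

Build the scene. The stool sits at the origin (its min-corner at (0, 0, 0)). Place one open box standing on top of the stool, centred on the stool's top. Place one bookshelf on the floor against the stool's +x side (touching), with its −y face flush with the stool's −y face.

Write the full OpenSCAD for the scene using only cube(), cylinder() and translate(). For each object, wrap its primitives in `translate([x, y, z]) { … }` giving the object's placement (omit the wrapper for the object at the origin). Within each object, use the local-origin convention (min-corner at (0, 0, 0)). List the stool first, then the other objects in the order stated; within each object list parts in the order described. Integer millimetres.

translate([0, 0, 394]) cube([254, 291, 38]);
translate([14, 14, 0]) cylinder(h = 394, r = 14);
translate([240, 14, 0]) cylinder(h = 394, r = 14);
translate([14, 277, 0]) cylinder(h = 394, r = 14);
translate([240, 277, 0]) cylinder(h = 394, r = 14);
translate([34, 81, 432]) {
  cube([186, 129, 15]);
  translate([0, 0, 15]) cube([186, 15, 148]);
  translate([0, 114, 15]) cube([186, 15, 148]);
  translate([0, 15, 15]) cube([15, 99, 148]);
  translate([171, 15, 15]) cube([15, 99, 148]);
}
translate([254, 0, 0]) {
  cube([28, 391, 1831]);
  translate([959, 0, 0]) cube([28, 391, 1831]);
  translate([28, 0, 0]) cube([931, 391, 29]);
  translate([28, 0, 340]) cube([931, 391, 29]);
  translate([28, 0, 680]) cube([931, 391, 29]);
  translate([28, 0, 1020]) cube([931, 391, 29]);
  translate([28, 0, 1360]) cube([931, 391, 29]);
  translate([28, 0, 1700]) cube([931, 391, 29]);
}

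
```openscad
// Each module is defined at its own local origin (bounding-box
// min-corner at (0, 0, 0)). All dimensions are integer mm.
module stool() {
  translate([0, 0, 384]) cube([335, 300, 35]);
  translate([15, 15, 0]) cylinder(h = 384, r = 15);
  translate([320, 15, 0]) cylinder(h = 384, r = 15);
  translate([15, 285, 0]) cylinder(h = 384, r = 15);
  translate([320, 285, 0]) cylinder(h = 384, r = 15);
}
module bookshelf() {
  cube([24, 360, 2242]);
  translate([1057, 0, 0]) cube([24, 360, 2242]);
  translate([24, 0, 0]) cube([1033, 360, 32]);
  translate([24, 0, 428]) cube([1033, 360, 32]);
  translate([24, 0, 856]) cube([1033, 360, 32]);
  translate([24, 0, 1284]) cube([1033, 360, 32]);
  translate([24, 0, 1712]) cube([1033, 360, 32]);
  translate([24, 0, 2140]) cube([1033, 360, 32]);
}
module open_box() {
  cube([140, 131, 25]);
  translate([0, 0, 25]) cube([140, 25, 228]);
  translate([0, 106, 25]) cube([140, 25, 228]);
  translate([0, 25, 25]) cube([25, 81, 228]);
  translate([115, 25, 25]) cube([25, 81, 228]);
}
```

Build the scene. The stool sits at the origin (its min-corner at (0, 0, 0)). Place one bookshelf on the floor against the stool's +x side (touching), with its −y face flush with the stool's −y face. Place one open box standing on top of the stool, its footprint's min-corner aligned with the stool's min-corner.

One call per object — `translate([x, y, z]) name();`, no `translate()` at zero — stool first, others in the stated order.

stool();
translate([335, 0, 0]) bookshelf();
translate([0, 0, 419]) open_box();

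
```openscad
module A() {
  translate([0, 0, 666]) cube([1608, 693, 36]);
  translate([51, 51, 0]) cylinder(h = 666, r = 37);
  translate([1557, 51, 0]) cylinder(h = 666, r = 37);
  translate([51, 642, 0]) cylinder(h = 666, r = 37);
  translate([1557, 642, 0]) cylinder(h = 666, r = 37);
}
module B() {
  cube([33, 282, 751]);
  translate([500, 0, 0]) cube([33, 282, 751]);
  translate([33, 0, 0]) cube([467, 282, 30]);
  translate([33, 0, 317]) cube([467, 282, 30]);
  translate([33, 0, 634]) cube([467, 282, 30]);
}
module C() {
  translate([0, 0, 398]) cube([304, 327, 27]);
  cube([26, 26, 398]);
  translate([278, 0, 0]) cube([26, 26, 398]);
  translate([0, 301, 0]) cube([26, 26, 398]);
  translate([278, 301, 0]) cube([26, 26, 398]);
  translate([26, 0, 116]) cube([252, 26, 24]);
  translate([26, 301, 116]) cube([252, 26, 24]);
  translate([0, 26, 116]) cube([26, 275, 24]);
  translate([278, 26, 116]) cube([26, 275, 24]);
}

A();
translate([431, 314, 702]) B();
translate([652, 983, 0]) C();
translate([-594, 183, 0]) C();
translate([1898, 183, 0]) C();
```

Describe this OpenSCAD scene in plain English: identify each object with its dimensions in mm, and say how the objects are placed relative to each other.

A is a table with a 1608×693 mm rectangular top, 36 mm thick, top surface at z = 702 mm, supported by four round legs of 74 mm diameter, each leg's bounding box inset 14 mm from the nearest pair of top edges, running from the floor.

B is a bookshelf 533 mm wide overall, 282 mm deep and 751 mm tall. The two sides are 33 mm thick vertical panels. 3 horizontal shelves of 30 mm thickness span between the inner faces of the sides; the lowest shelf sits on the floor and shelves are stacked with a clear vertical gap of 287 mm between each pair.

C is a simple wooden stool: a rectangular seat 304 mm (x) by 327 mm (y), 27 mm thick, top face at z = 425 mm, on four square legs, each 26×26 mm in cross-section. The legs rest on z = 0, each flush with a corner of the seat. Four stretchers, 26 mm wide and 24 mm tall, connect adjacent legs with their undersides at z = 116 mm, each running between the inner faces of the legs it joins and aligned with the legs' outer faces on the other axis.

The bookshelf is on top of the table. Three stools sit around the table at the +y, −x, +x sides.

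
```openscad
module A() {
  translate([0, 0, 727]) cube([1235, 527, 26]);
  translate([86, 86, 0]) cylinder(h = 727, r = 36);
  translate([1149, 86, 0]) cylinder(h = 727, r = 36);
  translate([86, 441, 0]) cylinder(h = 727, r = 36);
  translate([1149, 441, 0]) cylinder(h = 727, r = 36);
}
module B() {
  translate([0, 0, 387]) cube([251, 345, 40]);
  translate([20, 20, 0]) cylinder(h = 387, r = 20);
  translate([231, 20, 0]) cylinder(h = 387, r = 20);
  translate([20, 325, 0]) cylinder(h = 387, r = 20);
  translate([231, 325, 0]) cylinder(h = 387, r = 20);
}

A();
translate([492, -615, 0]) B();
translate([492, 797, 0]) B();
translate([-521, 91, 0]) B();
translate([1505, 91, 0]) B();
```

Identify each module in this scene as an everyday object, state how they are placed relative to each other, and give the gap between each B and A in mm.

Each stool's nearest face is 270 mm from the table's bounding box.

A is a table. B is a stool. Four stools sit around the table at the −y, +y, −x, +x sides. The gap between each stool and the table is 270 mm.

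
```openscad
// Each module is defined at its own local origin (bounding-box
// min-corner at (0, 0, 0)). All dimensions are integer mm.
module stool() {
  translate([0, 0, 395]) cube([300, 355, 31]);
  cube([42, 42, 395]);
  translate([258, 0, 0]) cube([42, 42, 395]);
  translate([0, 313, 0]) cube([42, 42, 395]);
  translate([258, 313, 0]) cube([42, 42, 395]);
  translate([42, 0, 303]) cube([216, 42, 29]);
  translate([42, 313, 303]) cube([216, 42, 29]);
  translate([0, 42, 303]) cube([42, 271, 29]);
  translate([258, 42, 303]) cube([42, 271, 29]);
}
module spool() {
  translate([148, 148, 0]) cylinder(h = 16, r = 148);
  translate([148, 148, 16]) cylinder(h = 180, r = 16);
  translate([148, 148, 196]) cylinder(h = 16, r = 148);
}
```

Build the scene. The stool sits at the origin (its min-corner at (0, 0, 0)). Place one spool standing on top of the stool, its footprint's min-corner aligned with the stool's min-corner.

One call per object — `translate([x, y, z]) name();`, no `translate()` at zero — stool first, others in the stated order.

stool();
translate([0, 0, 426]) spool();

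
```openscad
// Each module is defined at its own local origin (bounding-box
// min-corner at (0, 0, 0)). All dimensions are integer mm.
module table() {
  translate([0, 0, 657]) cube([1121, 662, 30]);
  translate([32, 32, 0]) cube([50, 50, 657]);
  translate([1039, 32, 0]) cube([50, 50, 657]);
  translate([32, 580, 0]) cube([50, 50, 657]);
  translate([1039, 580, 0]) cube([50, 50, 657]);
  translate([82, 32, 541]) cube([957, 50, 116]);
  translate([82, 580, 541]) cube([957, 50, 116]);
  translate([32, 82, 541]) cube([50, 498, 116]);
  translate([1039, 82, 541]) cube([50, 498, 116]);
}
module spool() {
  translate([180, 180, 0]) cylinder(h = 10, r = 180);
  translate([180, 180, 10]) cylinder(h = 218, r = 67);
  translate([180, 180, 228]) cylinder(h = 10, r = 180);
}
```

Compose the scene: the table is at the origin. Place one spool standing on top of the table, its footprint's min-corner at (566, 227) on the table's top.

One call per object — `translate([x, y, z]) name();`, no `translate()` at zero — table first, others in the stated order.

table();
translate([566, 227, 687]) spool();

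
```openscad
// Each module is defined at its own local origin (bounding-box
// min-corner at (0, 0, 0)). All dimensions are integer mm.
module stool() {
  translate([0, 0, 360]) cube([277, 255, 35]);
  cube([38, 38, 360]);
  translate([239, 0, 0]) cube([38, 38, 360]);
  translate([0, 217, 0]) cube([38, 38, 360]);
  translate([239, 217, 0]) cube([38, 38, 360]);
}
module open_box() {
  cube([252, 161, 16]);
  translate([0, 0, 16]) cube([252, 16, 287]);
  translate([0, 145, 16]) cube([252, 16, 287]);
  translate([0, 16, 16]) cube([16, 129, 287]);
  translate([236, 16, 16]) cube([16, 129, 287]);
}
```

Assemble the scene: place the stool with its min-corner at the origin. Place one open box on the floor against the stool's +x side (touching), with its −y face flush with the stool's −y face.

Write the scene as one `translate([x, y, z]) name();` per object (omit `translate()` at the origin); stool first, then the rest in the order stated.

stool();
translate([277, 0, 0]) open_box();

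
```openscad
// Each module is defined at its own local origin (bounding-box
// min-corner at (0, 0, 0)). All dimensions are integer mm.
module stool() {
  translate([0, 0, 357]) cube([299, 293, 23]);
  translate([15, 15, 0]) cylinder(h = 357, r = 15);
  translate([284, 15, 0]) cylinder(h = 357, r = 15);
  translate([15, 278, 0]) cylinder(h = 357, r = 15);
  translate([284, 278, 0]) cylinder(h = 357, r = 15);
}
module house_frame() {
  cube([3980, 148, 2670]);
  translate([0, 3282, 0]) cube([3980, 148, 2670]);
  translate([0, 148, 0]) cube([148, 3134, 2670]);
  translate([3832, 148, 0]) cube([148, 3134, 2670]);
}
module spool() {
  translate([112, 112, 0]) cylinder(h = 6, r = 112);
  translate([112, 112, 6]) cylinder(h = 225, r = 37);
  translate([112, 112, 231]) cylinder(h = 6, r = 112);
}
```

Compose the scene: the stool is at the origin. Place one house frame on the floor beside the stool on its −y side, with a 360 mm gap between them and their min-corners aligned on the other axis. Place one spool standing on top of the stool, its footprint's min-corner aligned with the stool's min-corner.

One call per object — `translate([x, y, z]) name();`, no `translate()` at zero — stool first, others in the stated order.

stool();
translate([0, -3790, 0]) house_frame();
translate([0, 0, 380]) spool();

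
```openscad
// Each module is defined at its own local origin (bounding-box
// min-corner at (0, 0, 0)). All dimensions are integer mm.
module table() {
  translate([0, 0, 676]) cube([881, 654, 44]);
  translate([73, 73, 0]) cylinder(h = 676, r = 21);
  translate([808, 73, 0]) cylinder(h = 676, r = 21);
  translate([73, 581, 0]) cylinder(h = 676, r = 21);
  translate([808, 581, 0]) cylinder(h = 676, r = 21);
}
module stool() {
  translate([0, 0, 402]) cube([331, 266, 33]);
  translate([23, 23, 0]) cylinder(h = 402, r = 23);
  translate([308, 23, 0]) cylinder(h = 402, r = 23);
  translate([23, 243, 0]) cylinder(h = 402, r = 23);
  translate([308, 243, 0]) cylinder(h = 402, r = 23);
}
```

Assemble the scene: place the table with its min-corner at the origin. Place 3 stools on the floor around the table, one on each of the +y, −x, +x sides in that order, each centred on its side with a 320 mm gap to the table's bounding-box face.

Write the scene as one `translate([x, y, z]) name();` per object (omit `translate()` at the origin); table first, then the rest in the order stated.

table();
translate([275, 974, 0]) stool();
translate([-651, 194, 0]) stool();
translate([1201, 194, 0]) stool();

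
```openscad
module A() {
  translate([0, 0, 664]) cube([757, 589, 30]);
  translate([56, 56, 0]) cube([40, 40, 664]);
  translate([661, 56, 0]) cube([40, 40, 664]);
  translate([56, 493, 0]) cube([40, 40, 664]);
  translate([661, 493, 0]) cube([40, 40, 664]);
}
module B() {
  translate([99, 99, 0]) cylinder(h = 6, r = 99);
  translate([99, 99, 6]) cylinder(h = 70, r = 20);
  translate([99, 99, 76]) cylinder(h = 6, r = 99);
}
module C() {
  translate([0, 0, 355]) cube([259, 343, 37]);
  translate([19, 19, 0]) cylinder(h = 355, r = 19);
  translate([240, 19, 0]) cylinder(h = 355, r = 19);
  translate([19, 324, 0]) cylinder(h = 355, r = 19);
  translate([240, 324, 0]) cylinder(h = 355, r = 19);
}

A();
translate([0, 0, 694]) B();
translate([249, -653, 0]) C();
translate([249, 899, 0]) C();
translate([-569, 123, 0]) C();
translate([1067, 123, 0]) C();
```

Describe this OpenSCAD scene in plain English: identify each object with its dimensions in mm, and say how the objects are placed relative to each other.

A is a rectangular dining table. The top is 757×589×30 mm with its upper surface at z = 694 mm. It stands on four 40×40 mm square legs, each inset 56 mm from the nearest pair of top edges, running from the floor to the underside of the top.

B is a spool: two coaxial disc flanges of radius 99 mm and thickness 6 mm, joined by a core cylinder of radius 20 mm and height 70 mm. The lower flange rests on z = 0 and the three cylinders share a vertical axis.

C is a simple wooden stool: a rectangular seat 259 mm (x) by 343 mm (y), 37 mm thick, top face at z = 392 mm, on four round legs, each 38 mm in diameter. The legs rest on z = 0, each leg's axis is inset half a diameter from the nearest pair of seat edges (so the leg's bounding box is flush with the corner).

The spool is on top of the table. Four stools sit around the table at the −y, +y, −x, +x sides.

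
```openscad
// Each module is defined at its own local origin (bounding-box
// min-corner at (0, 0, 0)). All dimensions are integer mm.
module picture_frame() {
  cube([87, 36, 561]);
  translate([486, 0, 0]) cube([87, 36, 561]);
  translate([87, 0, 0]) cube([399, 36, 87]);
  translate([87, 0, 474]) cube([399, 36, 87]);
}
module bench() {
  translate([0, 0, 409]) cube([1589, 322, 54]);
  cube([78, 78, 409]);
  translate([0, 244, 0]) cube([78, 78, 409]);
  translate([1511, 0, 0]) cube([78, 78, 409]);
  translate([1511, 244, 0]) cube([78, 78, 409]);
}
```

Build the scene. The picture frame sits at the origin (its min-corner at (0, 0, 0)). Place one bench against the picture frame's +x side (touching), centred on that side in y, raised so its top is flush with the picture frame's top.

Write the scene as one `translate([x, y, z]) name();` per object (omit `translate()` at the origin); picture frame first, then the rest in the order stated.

picture_frame();
translate([573, -143, 98]) bench();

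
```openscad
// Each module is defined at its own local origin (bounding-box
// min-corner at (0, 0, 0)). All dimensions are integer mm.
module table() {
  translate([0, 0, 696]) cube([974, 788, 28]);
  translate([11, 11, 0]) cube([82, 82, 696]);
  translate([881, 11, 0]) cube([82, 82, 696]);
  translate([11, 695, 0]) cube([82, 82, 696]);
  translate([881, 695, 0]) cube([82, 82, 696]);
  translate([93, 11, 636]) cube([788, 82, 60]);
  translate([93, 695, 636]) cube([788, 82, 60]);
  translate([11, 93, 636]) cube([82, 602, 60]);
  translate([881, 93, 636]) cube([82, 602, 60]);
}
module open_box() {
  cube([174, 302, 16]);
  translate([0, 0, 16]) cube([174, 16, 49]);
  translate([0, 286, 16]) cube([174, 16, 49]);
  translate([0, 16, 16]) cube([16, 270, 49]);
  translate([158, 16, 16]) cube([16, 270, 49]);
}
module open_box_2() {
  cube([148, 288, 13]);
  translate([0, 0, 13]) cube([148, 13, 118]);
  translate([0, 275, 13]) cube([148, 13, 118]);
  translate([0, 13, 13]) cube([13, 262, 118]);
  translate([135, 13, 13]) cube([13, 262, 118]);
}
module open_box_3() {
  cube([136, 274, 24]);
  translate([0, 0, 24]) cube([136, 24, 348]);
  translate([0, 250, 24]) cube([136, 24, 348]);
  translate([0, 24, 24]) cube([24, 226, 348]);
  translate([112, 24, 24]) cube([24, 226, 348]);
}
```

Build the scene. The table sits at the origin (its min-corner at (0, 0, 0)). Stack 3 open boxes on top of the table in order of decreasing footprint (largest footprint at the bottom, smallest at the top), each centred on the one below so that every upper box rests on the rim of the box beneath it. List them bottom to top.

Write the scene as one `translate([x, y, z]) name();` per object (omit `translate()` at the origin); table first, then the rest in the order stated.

table();
translate([400, 243, 724]) open_box();
translate([413, 250, 789]) open_box_2();
translate([419, 257, 920]) open_box_3();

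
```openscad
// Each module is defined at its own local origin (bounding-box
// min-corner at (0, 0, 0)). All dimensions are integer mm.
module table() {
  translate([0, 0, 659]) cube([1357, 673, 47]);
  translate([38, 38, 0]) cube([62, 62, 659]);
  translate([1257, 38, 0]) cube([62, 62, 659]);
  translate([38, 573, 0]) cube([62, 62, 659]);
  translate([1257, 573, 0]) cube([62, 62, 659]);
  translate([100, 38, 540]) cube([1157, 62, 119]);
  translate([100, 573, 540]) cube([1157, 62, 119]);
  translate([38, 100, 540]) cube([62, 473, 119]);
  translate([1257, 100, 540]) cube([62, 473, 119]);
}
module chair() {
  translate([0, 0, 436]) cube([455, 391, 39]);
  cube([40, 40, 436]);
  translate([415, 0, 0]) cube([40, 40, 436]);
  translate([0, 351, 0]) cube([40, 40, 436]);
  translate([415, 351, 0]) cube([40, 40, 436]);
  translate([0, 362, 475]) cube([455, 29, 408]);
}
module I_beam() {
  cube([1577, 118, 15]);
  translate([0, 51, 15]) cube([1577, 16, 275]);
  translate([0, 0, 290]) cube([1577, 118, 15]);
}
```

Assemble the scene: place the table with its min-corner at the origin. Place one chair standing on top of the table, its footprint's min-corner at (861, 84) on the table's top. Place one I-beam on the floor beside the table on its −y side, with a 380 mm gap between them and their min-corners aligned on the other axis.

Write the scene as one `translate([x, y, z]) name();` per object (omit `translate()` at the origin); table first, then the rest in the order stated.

table();
translate([861, 84, 706]) chair();
translate([0, -498, 0]) I_beam();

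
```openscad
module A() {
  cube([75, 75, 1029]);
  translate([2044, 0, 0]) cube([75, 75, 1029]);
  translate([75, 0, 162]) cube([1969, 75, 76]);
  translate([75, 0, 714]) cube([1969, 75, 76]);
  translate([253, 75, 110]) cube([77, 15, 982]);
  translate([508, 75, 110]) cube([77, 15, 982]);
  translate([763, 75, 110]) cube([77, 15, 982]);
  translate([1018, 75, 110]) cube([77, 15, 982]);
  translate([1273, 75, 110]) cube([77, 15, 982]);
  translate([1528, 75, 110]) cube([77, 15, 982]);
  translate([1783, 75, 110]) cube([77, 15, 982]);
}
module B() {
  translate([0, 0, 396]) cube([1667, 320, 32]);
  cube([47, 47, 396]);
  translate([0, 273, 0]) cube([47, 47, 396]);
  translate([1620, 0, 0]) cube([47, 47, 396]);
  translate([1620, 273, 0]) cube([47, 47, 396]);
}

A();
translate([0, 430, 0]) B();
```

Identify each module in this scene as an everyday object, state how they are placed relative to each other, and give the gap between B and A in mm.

A is a fence section. B is a bench. The bench is on the floor beside the fence section on its +y side. The gap between the bench and the fence section is 340 mm.

The bench's nearest face is 340 mm from the fence section's +y face.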